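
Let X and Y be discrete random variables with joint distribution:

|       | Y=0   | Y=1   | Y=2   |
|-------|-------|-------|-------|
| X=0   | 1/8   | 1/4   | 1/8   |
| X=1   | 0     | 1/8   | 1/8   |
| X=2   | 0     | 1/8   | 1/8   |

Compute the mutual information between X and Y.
Marginal P(X) (row sums):
  P(X=0) = 1/8 + 1/4 + 1/8 = 1/2
  P(X=1) = 0 + 1/8 + 1/8 = 1/4
  P(X=2) = 0 + 1/8 + 1/8 = 1/4
Marginal P(Y) (column sums):
  P(Y=0) = 1/8 + 0 + 0 = 1/8
  P(Y=1) = 1/4 + 1/8 + 1/8 = 1/2
  P(Y=2) = 1/8 + 1/8 + 1/8 = 3/8

H(X) = -[(1/2)·log₂(1/2) + (1/4)·log₂(1/4) + (1/4)·log₂(1/4)]
  = 0.5000 + 0.5000 + 0.5000
  = 1.5000 bits
H(Y) = -[(1/8)·log₂(1/8) + (1/2)·log₂(1/2) + (3/8)·log₂(3/8)]
  = 0.3750 + 0.5000 + 0.5306
  = 1.4056 bits
H(X,Y) = -[(1/8)·log₂(1/8) + (1/4)·log₂(1/4) + (1/8)·log₂(1/8) + (1/8)·log₂(1/8) + (1/8)·log₂(1/8) + (1/8)·log₂(1/8) + (1/8)·log₂(1/8)]
  = 0.3750 + 0.5000 + 0.3750 + 0.3750 + 0.3750 + 0.3750 + 0.3750
  = 2.7500 bits

I(X;Y) = H(X) + H(Y) - H(X,Y)
  = 1.5000 + 1.4056 - 2.7500
  = 0.1556 bits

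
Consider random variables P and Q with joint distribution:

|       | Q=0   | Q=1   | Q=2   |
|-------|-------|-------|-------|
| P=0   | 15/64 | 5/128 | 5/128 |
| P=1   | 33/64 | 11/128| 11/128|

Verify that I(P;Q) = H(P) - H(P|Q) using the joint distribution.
Left side, from I(P;Q) = H(P) + H(Q) - H(P,Q):
Marginal P(P) (row sums):
  P(P=0) = 15/64 + 5/128 + 5/128 = 5/16
  P(P=1) = 33/64 + 11/128 + 11/128 = 11/16
Marginal P(Q) (column sums):
  P(Q=0) = 15/64 + 33/64 = 3/4
  P(Q=1) = 5/128 + 11/128 = 1/8
  P(Q=2) = 5/128 + 11/128 = 1/8

H(P) = -[(5/16)·log₂(5/16) + (11/16)·log₂(11/16)]
  = 0.5244 + 0.3716
  = 0.8960 bits
H(Q) = -[(3/4)·log₂(3/4) + (1/8)·log₂(1/8) + (1/8)·log₂(1/8)]
  = 0.3113 + 0.3750 + 0.3750
  = 1.0613 bits
H(P,Q) = -[(15/64)·log₂(15/64) + (5/128)·log₂(5/128) + (5/128)·log₂(5/128) + (33/64)·log₂(33/64) + (11/128)·log₂(11/128) + (11/128)·log₂(11/128)]
  = 0.4906 + 0.1827 + 0.1827 + 0.4927 + 0.3043 + 0.3043
  = 1.9573 bits

I(P;Q) = H(P) + H(Q) - H(P,Q)
  = 0.8960 + 1.0613 - 1.9573
  = 0.0000 bits

Right side, with H(P|Q) computed directly from the conditional probabilities:
H(P|Q) = -Σ P(P,Q)·log₂ P(P|Q), where P(P|Q) = P(P,Q) / P(Q)
  (P=0,Q=0): P(P|Q) = (15/64)/(3/4) = 5/16;  -(15/64)·log₂(5/16) = 0.3933
  (P=0,Q=1): P(P|Q) = (5/128)/(1/8) = 5/16;  -(5/128)·log₂(5/16) = 0.0655
  (P=0,Q=2): P(P|Q) = (5/128)/(1/8) = 5/16;  -(5/128)·log₂(5/16) = 0.0655
  (P=1,Q=0): P(P|Q) = (33/64)/(3/4) = 11/16;  -(33/64)·log₂(11/16) = 0.2787
  (P=1,Q=1): P(P|Q) = (11/128)/(1/8) = 11/16;  -(11/128)·log₂(11/16) = 0.0465
  (P=1,Q=2): P(P|Q) = (11/128)/(1/8) = 11/16;  -(11/128)·log₂(11/16) = 0.0465
H(P|Q) = 0.3933 + 0.0655 + 0.0655 + 0.2787 + 0.0465 + 0.0465
  = 0.8960 bits
H(P) - H(P|Q) = 0.8960 - 0.8960 = 0.0000 bits

Both sides equal 0.0000 bits, so I(P;Q) = H(P) - H(P|Q) ✓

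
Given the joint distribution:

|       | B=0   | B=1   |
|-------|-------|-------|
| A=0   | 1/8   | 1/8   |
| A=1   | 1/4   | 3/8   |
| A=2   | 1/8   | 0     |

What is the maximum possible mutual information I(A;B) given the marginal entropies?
The upper bound on mutual information is I(A;B) ≤ min(H(A), H(B)).

Marginal P(A) (row sums):
  P(A=0) = 1/8 + 1/8 = 1/4
  P(A=1) = 1/4 + 3/8 = 5/8
  P(A=2) = 1/8 + 0 = 1/8
Marginal P(B) (column sums):
  P(B=0) = 1/8 + 1/4 + 1/8 = 1/2
  P(B=1) = 1/8 + 3/8 + 0 = 1/2

H(A) = -[(1/4)·log₂(1/4) + (5/8)·log₂(5/8) + (1/8)·log₂(1/8)]
  = 0.5000 + 0.4238 + 0.3750
  = 1.2988 bits
H(B) = -[(1/2)·log₂(1/2) + (1/2)·log₂(1/2)]
  = 0.5000 + 0.5000
  = 1.0000 bits

Maximum possible I(A;B) = min(1.2988, 1.0000) = 1.0000 bits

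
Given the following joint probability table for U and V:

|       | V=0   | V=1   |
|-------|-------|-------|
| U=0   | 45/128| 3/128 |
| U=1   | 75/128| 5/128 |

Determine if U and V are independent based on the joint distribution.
Marginal P(U) (row sums):
  P(U=0) = 45/128 + 3/128 = 3/8
  P(U=1) = 75/128 + 5/128 = 5/8
Marginal P(V) (column sums):
  P(V=0) = 45/128 + 75/128 = 15/16
  P(V=1) = 3/128 + 5/128 = 1/16

U and V are independent iff P(U=i,V=j) = P(U=i)·P(V=j) for every cell.
  P(U=0)·P(V=0) = 3/8 × 15/16 = 45/128 = P(U=0,V=0) ✓
  P(U=0)·P(V=1) = 3/8 × 1/16 = 3/128 = P(U=0,V=1) ✓
  P(U=1)·P(V=0) = 5/8 × 15/16 = 75/128 = P(U=1,V=0) ✓
  P(U=1)·P(V=1) = 5/8 × 1/16 = 5/128 = P(U=1,V=1) ✓

Yes, U and V are independent: every cell factors, so I(U;V) = 0 bits.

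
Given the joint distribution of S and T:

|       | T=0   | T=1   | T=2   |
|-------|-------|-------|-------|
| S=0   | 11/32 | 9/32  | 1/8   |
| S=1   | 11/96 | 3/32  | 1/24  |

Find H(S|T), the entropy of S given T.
Marginal P(T) (column sums):
  P(T=0) = 11/32 + 11/96 = 11/24
  P(T=1) = 9/32 + 3/32 = 3/8
  P(T=2) = 1/8 + 1/24 = 1/6

H(S|T) = -Σ P(S,T)·log₂ P(S|T), where P(S|T) = P(S,T) / P(T)
  (S=0,T=0): P(S|T) = (11/32)/(11/24) = 3/4;  -(11/32)·log₂(3/4) = 0.1427
  (S=0,T=1): P(S|T) = (9/32)/(3/8) = 3/4;  -(9/32)·log₂(3/4) = 0.1167
  (S=0,T=2): P(S|T) = (1/8)/(1/6) = 3/4;  -(1/8)·log₂(3/4) = 0.0519
  (S=1,T=0): P(S|T) = (11/96)/(11/24) = 1/4;  -(11/96)·log₂(1/4) = 0.2292
  (S=1,T=1): P(S|T) = (3/32)/(3/8) = 1/4;  -(3/32)·log₂(1/4) = 0.1875
  (S=1,T=2): P(S|T) = (1/24)/(1/6) = 1/4;  -(1/24)·log₂(1/4) = 0.0833
H(S|T) = 0.1427 + 0.1167 + 0.0519 + 0.2292 + 0.1875 + 0.0833
  = 0.8113 bits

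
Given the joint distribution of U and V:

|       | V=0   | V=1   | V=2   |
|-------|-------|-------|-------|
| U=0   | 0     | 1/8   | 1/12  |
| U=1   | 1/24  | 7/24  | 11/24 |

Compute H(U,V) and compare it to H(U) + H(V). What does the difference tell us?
Marginal P(U) (row sums):
  P(U=0) = 0 + 1/8 + 1/12 = 5/24
  P(U=1) = 1/24 + 7/24 + 11/24 = 19/24
Marginal P(V) (column sums):
  P(V=0) = 0 + 1/24 = 1/24
  P(V=1) = 1/8 + 7/24 = 5/12
  P(V=2) = 1/12 + 11/24 = 13/24

H(U,V) = -[(1/8)·log₂(1/8) + (1/12)·log₂(1/12) + (1/24)·log₂(1/24) + (7/24)·log₂(7/24) + (11/24)·log₂(11/24)]
  = 0.3750 + 0.2987 + 0.1910 + 0.5185 + 0.5159
  = 1.8991 bits
H(U) = -[(5/24)·log₂(5/24) + (19/24)·log₂(19/24)]
  = 0.4715 + 0.2668
  = 0.7383 bits
H(V) = -[(1/24)·log₂(1/24) + (5/12)·log₂(5/12) + (13/24)·log₂(13/24)]
  = 0.1910 + 0.5263 + 0.4791
  = 1.1964 bits

H(U) + H(V) = 0.7383 + 1.1964 = 1.9347 bits
Difference: H(U) + H(V) - H(U,V) = 1.9347 - 1.8991 = 0.0356 bits = I(U;V)

The difference is the mutual information; it is positive here, so U and V are dependent (knowing one reduces uncertainty about the other by 0.0356 bits).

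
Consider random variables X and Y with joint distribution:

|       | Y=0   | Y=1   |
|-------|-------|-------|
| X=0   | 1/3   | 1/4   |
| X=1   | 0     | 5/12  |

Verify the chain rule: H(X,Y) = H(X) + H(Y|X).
Left side:
H(X,Y) = -[(1/3)·log₂(1/3) + (1/4)·log₂(1/4) + (5/12)·log₂(5/12)]
  = 0.5283 + 0.5000 + 0.5263
  = 1.5546 bits

Right side:
Marginal P(X) (row sums):
  P(X=0) = 1/3 + 1/4 = 7/12
  P(X=1) = 0 + 5/12 = 5/12
H(X) = -[(7/12)·log₂(7/12) + (5/12)·log₂(5/12)]
  = 0.4536 + 0.5263
  = 0.9799 bits
H(Y|X) = -Σ P(X,Y)·log₂ P(Y|X), where P(Y|X) = P(X,Y) / P(X)
  (cells with P(X,Y) = 0 contribute 0)
  (X=0,Y=0): P(Y|X) = (1/3)/(7/12) = 4/7;  -(1/3)·log₂(4/7) = 0.2691
  (X=0,Y=1): P(Y|X) = (1/4)/(7/12) = 3/7;  -(1/4)·log₂(3/7) = 0.3056
  (X=1,Y=1): P(Y|X) = (5/12)/(5/12) = 1;  -(5/12)·log₂(1) = 0.0000
H(Y|X) = 0.2691 + 0.3056 + 0.0000
  = 0.5747 bits
H(X) + H(Y|X) = 0.9799 + 0.5747 = 1.5546 bits

Both sides equal 1.5546 bits, so the chain rule holds ✓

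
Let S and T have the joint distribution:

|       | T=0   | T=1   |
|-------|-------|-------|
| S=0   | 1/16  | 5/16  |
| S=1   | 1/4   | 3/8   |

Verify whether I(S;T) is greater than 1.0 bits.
Marginal P(S) (row sums):
  P(S=0) = 1/16 + 5/16 = 3/8
  P(S=1) = 1/4 + 3/8 = 5/8
Marginal P(T) (column sums):
  P(T=0) = 1/16 + 1/4 = 5/16
  P(T=1) = 5/16 + 3/8 = 11/16

H(S) = -[(3/8)·log₂(3/8) + (5/8)·log₂(5/8)]
  = 0.5306 + 0.4238
  = 0.9544 bits
H(T) = -[(5/16)·log₂(5/16) + (11/16)·log₂(11/16)]
  = 0.5244 + 0.3716
  = 0.8960 bits
H(S,T) = -[(1/16)·log₂(1/16) + (5/16)·log₂(5/16) + (1/4)·log₂(1/4) + (3/8)·log₂(3/8)]
  = 0.2500 + 0.5244 + 0.5000 + 0.5306
  = 1.8050 bits

I(S;T) = H(S) + H(T) - H(S,T)
  = 0.9544 + 0.8960 - 1.8050
  = 0.0454 bits

No. I(S;T) = 0.0454 bits, which is ≤ 1.0 bits.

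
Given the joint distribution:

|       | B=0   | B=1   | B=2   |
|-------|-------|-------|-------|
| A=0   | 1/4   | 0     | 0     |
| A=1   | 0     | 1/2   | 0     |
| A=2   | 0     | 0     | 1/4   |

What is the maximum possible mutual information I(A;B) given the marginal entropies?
The upper bound on mutual information is I(A;B) ≤ min(H(A), H(B)).

Marginal P(A) (row sums):
  P(A=0) = 1/4 + 0 + 0 = 1/4
  P(A=1) = 0 + 1/2 + 0 = 1/2
  P(A=2) = 0 + 0 + 1/4 = 1/4
Marginal P(B) (column sums):
  P(B=0) = 1/4 + 0 + 0 = 1/4
  P(B=1) = 0 + 1/2 + 0 = 1/2
  P(B=2) = 0 + 0 + 1/4 = 1/4

H(A) = -[(1/4)·log₂(1/4) + (1/2)·log₂(1/2) + (1/4)·log₂(1/4)]
  = 0.5000 + 0.5000 + 0.5000
  = 1.5000 bits
H(B) = -[(1/4)·log₂(1/4) + (1/2)·log₂(1/2) + (1/4)·log₂(1/4)]
  = 0.5000 + 0.5000 + 0.5000
  = 1.5000 bits

Maximum possible I(A;B) = min(1.5000, 1.5000) = 1.5000 bits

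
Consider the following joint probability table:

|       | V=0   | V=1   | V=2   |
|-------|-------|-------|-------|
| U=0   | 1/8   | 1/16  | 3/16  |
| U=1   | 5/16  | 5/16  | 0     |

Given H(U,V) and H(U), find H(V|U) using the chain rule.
From the chain rule: H(U,V) = H(U) + H(V|U)
Therefore: H(V|U) = H(U,V) - H(U)

H(U,V) = -[(1/8)·log₂(1/8) + (1/16)·log₂(1/16) + (3/16)·log₂(3/16) + (5/16)·log₂(5/16) + (5/16)·log₂(5/16)]
  = 0.3750 + 0.2500 + 0.4528 + 0.5244 + 0.5244
  = 2.1266 bits
Marginal P(U) (row sums):
  P(U=0) = 1/8 + 1/16 + 3/16 = 3/8
  P(U=1) = 5/16 + 5/16 + 0 = 5/8
H(U) = -[(3/8)·log₂(3/8) + (5/8)·log₂(5/8)]
  = 0.5306 + 0.4238
  = 0.9544 bits

H(V|U) = 2.1266 - 0.9544 = 1.1722 bits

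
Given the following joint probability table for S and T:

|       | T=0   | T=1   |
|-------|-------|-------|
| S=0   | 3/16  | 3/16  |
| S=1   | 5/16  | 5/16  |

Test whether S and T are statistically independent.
Marginal P(S) (row sums):
  P(S=0) = 3/16 + 3/16 = 3/8
  P(S=1) = 5/16 + 5/16 = 5/8
Marginal P(T) (column sums):
  P(T=0) = 3/16 + 5/16 = 1/2
  P(T=1) = 3/16 + 5/16 = 1/2

S and T are independent iff P(S=i,T=j) = P(S=i)·P(T=j) for every cell.
  P(S=0)·P(T=0) = 3/8 × 1/2 = 3/16 = P(S=0,T=0) ✓
  P(S=0)·P(T=1) = 3/8 × 1/2 = 3/16 = P(S=0,T=1) ✓
  P(S=1)·P(T=0) = 5/8 × 1/2 = 5/16 = P(S=1,T=0) ✓
  P(S=1)·P(T=1) = 5/8 × 1/2 = 5/16 = P(S=1,T=1) ✓

Yes, S and T are independent: every cell factors, so I(S;T) = 0 bits.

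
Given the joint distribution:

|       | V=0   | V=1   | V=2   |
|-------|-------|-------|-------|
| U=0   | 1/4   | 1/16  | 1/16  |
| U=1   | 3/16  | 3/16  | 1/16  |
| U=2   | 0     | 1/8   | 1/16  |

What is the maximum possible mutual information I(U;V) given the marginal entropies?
The upper bound on mutual information is I(U;V) ≤ min(H(U), H(V)).

Marginal P(U) (row sums):
  P(U=0) = 1/4 + 1/16 + 1/16 = 3/8
  P(U=1) = 3/16 + 3/16 + 1/16 = 7/16
  P(U=2) = 0 + 1/8 + 1/16 = 3/16
Marginal P(V) (column sums):
  P(V=0) = 1/4 + 3/16 + 0 = 7/16
  P(V=1) = 1/16 + 3/16 + 1/8 = 3/8
  P(V=2) = 1/16 + 1/16 + 1/16 = 3/16

H(U) = -[(3/8)·log₂(3/8) + (7/16)·log₂(7/16) + (3/16)·log₂(3/16)]
  = 0.5306 + 0.5218 + 0.4528
  = 1.5052 bits
H(V) = -[(7/16)·log₂(7/16) + (3/8)·log₂(3/8) + (3/16)·log₂(3/16)]
  = 0.5218 + 0.5306 + 0.4528
  = 1.5052 bits

Maximum possible I(U;V) = min(1.5052, 1.5052) = 1.5052 bits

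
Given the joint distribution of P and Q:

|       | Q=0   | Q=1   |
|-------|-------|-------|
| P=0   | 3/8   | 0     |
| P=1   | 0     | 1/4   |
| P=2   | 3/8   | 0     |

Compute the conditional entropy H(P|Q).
Marginal P(Q) (column sums):
  P(Q=0) = 3/8 + 0 + 3/8 = 3/4
  P(Q=1) = 0 + 1/4 + 0 = 1/4

H(P|Q) = -Σ P(P,Q)·log₂ P(P|Q), where P(P|Q) = P(P,Q) / P(Q)
  (cells with P(P,Q) = 0 contribute 0)
  (P=0,Q=0): P(P|Q) = (3/8)/(3/4) = 1/2;  -(3/8)·log₂(1/2) = 0.3750
  (P=1,Q=1): P(P|Q) = (1/4)/(1/4) = 1;  -(1/4)·log₂(1) = 0.0000
  (P=2,Q=0): P(P|Q) = (3/8)/(3/4) = 1/2;  -(3/8)·log₂(1/2) = 0.3750
H(P|Q) = 0.3750 + 0.0000 + 0.3750
  = 0.7500 bits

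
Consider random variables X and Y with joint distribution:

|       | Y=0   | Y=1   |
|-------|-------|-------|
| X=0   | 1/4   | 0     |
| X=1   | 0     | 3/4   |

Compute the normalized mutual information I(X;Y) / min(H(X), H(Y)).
Marginal P(X) (row sums):
  P(X=0) = 1/4 + 0 = 1/4
  P(X=1) = 0 + 3/4 = 3/4
Marginal P(Y) (column sums):
  P(Y=0) = 1/4 + 0 = 1/4
  P(Y=1) = 0 + 3/4 = 3/4

H(X) = -[(1/4)·log₂(1/4) + (3/4)·log₂(3/4)]
  = 0.5000 + 0.3113
  = 0.8113 bits
H(Y) = -[(1/4)·log₂(1/4) + (3/4)·log₂(3/4)]
  = 0.5000 + 0.3113
  = 0.8113 bits
H(X,Y) = -[(1/4)·log₂(1/4) + (3/4)·log₂(3/4)]
  = 0.5000 + 0.3113
  = 0.8113 bits

I(X;Y) = H(X) + H(Y) - H(X,Y)
  = 0.8113 + 0.8113 - 0.8113
  = 0.8113 bits

min(H(X), H(Y)) = min(0.8113, 0.8113) = 0.8113 bits
Normalized MI = 0.8113 / 0.8113 = 1.0000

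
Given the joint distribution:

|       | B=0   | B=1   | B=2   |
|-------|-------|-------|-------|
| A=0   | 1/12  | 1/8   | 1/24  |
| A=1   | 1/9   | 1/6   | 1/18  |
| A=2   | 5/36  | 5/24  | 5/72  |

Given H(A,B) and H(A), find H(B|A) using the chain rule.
From the chain rule: H(A,B) = H(A) + H(B|A)
Therefore: H(B|A) = H(A,B) - H(A)

H(A,B) = -[(1/12)·log₂(1/12) + (1/8)·log₂(1/8) + (1/24)·log₂(1/24) + (1/9)·log₂(1/9) + (1/6)·log₂(1/6) + (1/18)·log₂(1/18) + (5/36)·log₂(5/36) + (5/24)·log₂(5/24) + (5/72)·log₂(5/72)]
  = 0.2987 + 0.3750 + 0.1910 + 0.3522 + 0.4308 + 0.2317 + 0.3956 + 0.4715 + 0.2672
  = 3.0137 bits
Marginal P(A) (row sums):
  P(A=0) = 1/12 + 1/8 + 1/24 = 1/4
  P(A=1) = 1/9 + 1/6 + 1/18 = 1/3
  P(A=2) = 5/36 + 5/24 + 5/72 = 5/12
H(A) = -[(1/4)·log₂(1/4) + (1/3)·log₂(1/3) + (5/12)·log₂(5/12)]
  = 0.5000 + 0.5283 + 0.5263
  = 1.5546 bits

H(B|A) = 3.0137 - 1.5546 = 1.4591 bits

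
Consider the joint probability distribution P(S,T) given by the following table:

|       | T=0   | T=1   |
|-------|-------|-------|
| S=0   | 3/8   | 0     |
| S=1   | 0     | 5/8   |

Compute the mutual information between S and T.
Marginal P(S) (row sums):
  P(S=0) = 3/8 + 0 = 3/8
  P(S=1) = 0 + 5/8 = 5/8
Marginal P(T) (column sums):
  P(T=0) = 3/8 + 0 = 3/8
  P(T=1) = 0 + 5/8 = 5/8

H(S) = -[(3/8)·log₂(3/8) + (5/8)·log₂(5/8)]
  = 0.5306 + 0.4238
  = 0.9544 bits
H(T) = -[(3/8)·log₂(3/8) + (5/8)·log₂(5/8)]
  = 0.5306 + 0.4238
  = 0.9544 bits
H(S,T) = -[(3/8)·log₂(3/8) + (5/8)·log₂(5/8)]
  = 0.5306 + 0.4238
  = 0.9544 bits

I(S;T) = H(S) + H(T) - H(S,T)
  = 0.9544 + 0.9544 - 0.9544
  = 0.9544 bits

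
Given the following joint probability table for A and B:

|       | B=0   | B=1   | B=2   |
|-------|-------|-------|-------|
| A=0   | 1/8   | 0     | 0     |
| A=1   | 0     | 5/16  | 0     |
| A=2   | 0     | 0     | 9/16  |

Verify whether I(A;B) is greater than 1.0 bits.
Marginal P(A) (row sums):
  P(A=0) = 1/8 + 0 + 0 = 1/8
  P(A=1) = 0 + 5/16 + 0 = 5/16
  P(A=2) = 0 + 0 + 9/16 = 9/16
Marginal P(B) (column sums):
  P(B=0) = 1/8 + 0 + 0 = 1/8
  P(B=1) = 0 + 5/16 + 0 = 5/16
  P(B=2) = 0 + 0 + 9/16 = 9/16

H(A) = -[(1/8)·log₂(1/8) + (5/16)·log₂(5/16) + (9/16)·log₂(9/16)]
  = 0.3750 + 0.5244 + 0.4669
  = 1.3663 bits
H(B) = -[(1/8)·log₂(1/8) + (5/16)·log₂(5/16) + (9/16)·log₂(9/16)]
  = 0.3750 + 0.5244 + 0.4669
  = 1.3663 bits
H(A,B) = -[(1/8)·log₂(1/8) + (5/16)·log₂(5/16) + (9/16)·log₂(9/16)]
  = 0.3750 + 0.5244 + 0.4669
  = 1.3663 bits

I(A;B) = H(A) + H(B) - H(A,B)
  = 1.3663 + 1.3663 - 1.3663
  = 1.3663 bits

Yes. I(A;B) = 1.3663 bits, which is > 1.0 bits.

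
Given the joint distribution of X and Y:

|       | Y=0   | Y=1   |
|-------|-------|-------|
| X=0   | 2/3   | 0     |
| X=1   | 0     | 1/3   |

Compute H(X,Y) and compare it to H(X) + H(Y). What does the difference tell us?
Marginal P(X) (row sums):
  P(X=0) = 2/3 + 0 = 2/3
  P(X=1) = 0 + 1/3 = 1/3
Marginal P(Y) (column sums):
  P(Y=0) = 2/3 + 0 = 2/3
  P(Y=1) = 0 + 1/3 = 1/3

H(X,Y) = -[(2/3)·log₂(2/3) + (1/3)·log₂(1/3)]
  = 0.3900 + 0.5283
  = 0.9183 bits
H(X) = -[(2/3)·log₂(2/3) + (1/3)·log₂(1/3)]
  = 0.3900 + 0.5283
  = 0.9183 bits
H(Y) = -[(2/3)·log₂(2/3) + (1/3)·log₂(1/3)]
  = 0.3900 + 0.5283
  = 0.9183 bits

H(X) + H(Y) = 0.9183 + 0.9183 = 1.8366 bits
Difference: H(X) + H(Y) - H(X,Y) = 1.8366 - 0.9183 = 0.9183 bits = I(X;Y)

The difference is the mutual information; it is positive here, so X and Y are dependent (knowing one reduces uncertainty about the other by 0.9183 bits).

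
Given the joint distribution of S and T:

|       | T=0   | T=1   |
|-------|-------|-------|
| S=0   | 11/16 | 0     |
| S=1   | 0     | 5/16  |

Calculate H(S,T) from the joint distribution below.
H(S,T) = -Σ P(S,T) log₂ P(S,T), summed over the non-zero cells:
H(S,T) = -[(11/16)·log₂(11/16) + (5/16)·log₂(5/16)]
  = 0.3716 + 0.5244
  = 0.8960 bits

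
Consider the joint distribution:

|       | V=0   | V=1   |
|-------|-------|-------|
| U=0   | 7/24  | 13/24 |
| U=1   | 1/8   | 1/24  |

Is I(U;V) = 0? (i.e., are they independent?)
Marginal P(U) (row sums):
  P(U=0) = 7/24 + 13/24 = 5/6
  P(U=1) = 1/8 + 1/24 = 1/6
Marginal P(V) (column sums):
  P(V=0) = 7/24 + 1/8 = 5/12
  P(V=1) = 13/24 + 1/24 = 7/12

U and V are independent iff P(U=i,V=j) = P(U=i)·P(V=j) for every cell.
  P(U=0)·P(V=0) = 5/6 × 5/12 = 25/72, but P(U=0,V=0) = 7/24 ✗

No, U and V are not independent. Quantitatively, I(U;V) > 0:

H(U) = -[(5/6)·log₂(5/6) + (1/6)·log₂(1/6)]
  = 0.2192 + 0.4308
  = 0.6500 bits
H(V) = -[(5/12)·log₂(5/12) + (7/12)·log₂(7/12)]
  = 0.5263 + 0.4536
  = 0.9799 bits
H(U,V) = -[(7/24)·log₂(7/24) + (13/24)·log₂(13/24) + (1/8)·log₂(1/8) + (1/24)·log₂(1/24)]
  = 0.5185 + 0.4791 + 0.3750 + 0.1910
  = 1.5636 bits
I(U;V) = H(U) + H(V) - H(U,V) = 0.6500 + 0.9799 - 1.5636 = 0.0663 bits > 0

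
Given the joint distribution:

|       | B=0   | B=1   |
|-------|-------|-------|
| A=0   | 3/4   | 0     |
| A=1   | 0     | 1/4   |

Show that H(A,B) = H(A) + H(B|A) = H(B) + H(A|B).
Marginal P(A) (row sums):
  P(A=0) = 3/4 + 0 = 3/4
  P(A=1) = 0 + 1/4 = 1/4
Marginal P(B) (column sums):
  P(B=0) = 3/4 + 0 = 3/4
  P(B=1) = 0 + 1/4 = 1/4

Decomposition 1: H(A) + H(B|A)
H(A) = -[(3/4)·log₂(3/4) + (1/4)·log₂(1/4)]
  = 0.3113 + 0.5000
  = 0.8113 bits
H(B|A) = -Σ P(A,B)·log₂ P(B|A), where P(B|A) = P(A,B) / P(A)
  (cells with P(A,B) = 0 contribute 0)
  (A=0,B=0): P(B|A) = (3/4)/(3/4) = 1;  -(3/4)·log₂(1) = 0.0000
  (A=1,B=1): P(B|A) = (1/4)/(1/4) = 1;  -(1/4)·log₂(1) = 0.0000
H(B|A) = 0.0000 + 0.0000
  = 0.0000 bits
H(A) + H(B|A) = 0.8113 + 0.0000 = 0.8113 bits

Decomposition 2: H(B) + H(A|B)
H(B) = -[(3/4)·log₂(3/4) + (1/4)·log₂(1/4)]
  = 0.3113 + 0.5000
  = 0.8113 bits
H(A|B) = -Σ P(A,B)·log₂ P(A|B), where P(A|B) = P(A,B) / P(B)
  (cells with P(A,B) = 0 contribute 0)
  (A=0,B=0): P(A|B) = (3/4)/(3/4) = 1;  -(3/4)·log₂(1) = 0.0000
  (A=1,B=1): P(A|B) = (1/4)/(1/4) = 1;  -(1/4)·log₂(1) = 0.0000
H(A|B) = 0.0000 + 0.0000
  = 0.0000 bits
H(B) + H(A|B) = 0.8113 + 0.0000 = 0.8113 bits

Direct computation of the joint entropy:
H(A,B) = -[(3/4)·log₂(3/4) + (1/4)·log₂(1/4)]
  = 0.3113 + 0.5000
  = 0.8113 bits

All three agree: H(A,B) = 0.8113 bits ✓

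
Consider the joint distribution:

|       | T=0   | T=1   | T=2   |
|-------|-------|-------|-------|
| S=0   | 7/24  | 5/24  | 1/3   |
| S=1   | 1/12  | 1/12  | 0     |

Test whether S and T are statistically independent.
Marginal P(S) (row sums):
  P(S=0) = 7/24 + 5/24 + 1/3 = 5/6
  P(S=1) = 1/12 + 1/12 + 0 = 1/6
Marginal P(T) (column sums):
  P(T=0) = 7/24 + 1/12 = 3/8
  P(T=1) = 5/24 + 1/12 = 7/24
  P(T=2) = 1/3 + 0 = 1/3

S and T are independent iff P(S=i,T=j) = P(S=i)·P(T=j) for every cell.
  P(S=0)·P(T=0) = 5/6 × 3/8 = 5/16, but P(S=0,T=0) = 7/24 ✗

No, S and T are not independent. Quantitatively, I(S;T) > 0:

H(S) = -[(5/6)·log₂(5/6) + (1/6)·log₂(1/6)]
  = 0.2192 + 0.4308
  = 0.6500 bits
H(T) = -[(3/8)·log₂(3/8) + (7/24)·log₂(7/24) + (1/3)·log₂(1/3)]
  = 0.5306 + 0.5185 + 0.5283
  = 1.5774 bits
H(S,T) = -[(7/24)·log₂(7/24) + (5/24)·log₂(5/24) + (1/3)·log₂(1/3) + (1/12)·log₂(1/12) + (1/12)·log₂(1/12)]
  = 0.5185 + 0.4715 + 0.5283 + 0.2987 + 0.2987
  = 2.1157 bits
I(S;T) = H(S) + H(T) - H(S,T) = 0.6500 + 1.5774 - 2.1157 = 0.1117 bits > 0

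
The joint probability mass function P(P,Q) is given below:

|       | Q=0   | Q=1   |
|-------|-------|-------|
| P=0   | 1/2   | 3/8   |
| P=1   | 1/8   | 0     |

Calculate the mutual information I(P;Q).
Marginal P(P) (row sums):
  P(P=0) = 1/2 + 3/8 = 7/8
  P(P=1) = 1/8 + 0 = 1/8
Marginal P(Q) (column sums):
  P(Q=0) = 1/2 + 1/8 = 5/8
  P(Q=1) = 3/8 + 0 = 3/8

H(P) = -[(7/8)·log₂(7/8) + (1/8)·log₂(1/8)]
  = 0.1686 + 0.3750
  = 0.5436 bits
H(Q) = -[(5/8)·log₂(5/8) + (3/8)·log₂(3/8)]
  = 0.4238 + 0.5306
  = 0.9544 bits
H(P,Q) = -[(1/2)·log₂(1/2) + (3/8)·log₂(3/8) + (1/8)·log₂(1/8)]
  = 0.5000 + 0.5306 + 0.3750
  = 1.4056 bits

I(P;Q) = H(P) + H(Q) - H(P,Q)
  = 0.5436 + 0.9544 - 1.4056
  = 0.0924 bits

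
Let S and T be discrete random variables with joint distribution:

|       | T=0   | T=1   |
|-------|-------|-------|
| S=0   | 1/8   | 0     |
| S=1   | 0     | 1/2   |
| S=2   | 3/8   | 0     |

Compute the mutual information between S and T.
Marginal P(S) (row sums):
  P(S=0) = 1/8 + 0 = 1/8
  P(S=1) = 0 + 1/2 = 1/2
  P(S=2) = 3/8 + 0 = 3/8
Marginal P(T) (column sums):
  P(T=0) = 1/8 + 0 + 3/8 = 1/2
  P(T=1) = 0 + 1/2 + 0 = 1/2

H(S) = -[(1/8)·log₂(1/8) + (1/2)·log₂(1/2) + (3/8)·log₂(3/8)]
  = 0.3750 + 0.5000 + 0.5306
  = 1.4056 bits
H(T) = -[(1/2)·log₂(1/2) + (1/2)·log₂(1/2)]
  = 0.5000 + 0.5000
  = 1.0000 bits
H(S,T) = -[(1/8)·log₂(1/8) + (1/2)·log₂(1/2) + (3/8)·log₂(3/8)]
  = 0.3750 + 0.5000 + 0.5306
  = 1.4056 bits

I(S;T) = H(S) + H(T) - H(S,T)
  = 1.4056 + 1.0000 - 1.4056
  = 1.0000 bits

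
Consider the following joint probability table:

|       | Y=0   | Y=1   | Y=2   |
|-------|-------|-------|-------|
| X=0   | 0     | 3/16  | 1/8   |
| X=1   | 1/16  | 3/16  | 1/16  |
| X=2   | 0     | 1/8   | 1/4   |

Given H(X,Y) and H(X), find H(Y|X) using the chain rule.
From the chain rule: H(X,Y) = H(X) + H(Y|X)
Therefore: H(Y|X) = H(X,Y) - H(X)

H(X,Y) = -[(3/16)·log₂(3/16) + (1/8)·log₂(1/8) + (1/16)·log₂(1/16) + (3/16)·log₂(3/16) + (1/16)·log₂(1/16) + (1/8)·log₂(1/8) + (1/4)·log₂(1/4)]
  = 0.4528 + 0.3750 + 0.2500 + 0.4528 + 0.2500 + 0.3750 + 0.5000
  = 2.6556 bits
Marginal P(X) (row sums):
  P(X=0) = 0 + 3/16 + 1/8 = 5/16
  P(X=1) = 1/16 + 3/16 + 1/16 = 5/16
  P(X=2) = 0 + 1/8 + 1/4 = 3/8
H(X) = -[(5/16)·log₂(5/16) + (5/16)·log₂(5/16) + (3/8)·log₂(3/8)]
  = 0.5244 + 0.5244 + 0.5306
  = 1.5794 bits

H(Y|X) = 2.6556 - 1.5794 = 1.0762 bits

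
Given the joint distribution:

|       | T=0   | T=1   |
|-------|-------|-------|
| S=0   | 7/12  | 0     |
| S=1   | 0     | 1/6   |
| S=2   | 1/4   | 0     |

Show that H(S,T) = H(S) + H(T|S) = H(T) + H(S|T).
Marginal P(S) (row sums):
  P(S=0) = 7/12 + 0 = 7/12
  P(S=1) = 0 + 1/6 = 1/6
  P(S=2) = 1/4 + 0 = 1/4
Marginal P(T) (column sums):
  P(T=0) = 7/12 + 0 + 1/4 = 5/6
  P(T=1) = 0 + 1/6 + 0 = 1/6

Decomposition 1: H(S) + H(T|S)
H(S) = -[(7/12)·log₂(7/12) + (1/6)·log₂(1/6) + (1/4)·log₂(1/4)]
  = 0.4536 + 0.4308 + 0.5000
  = 1.3844 bits
H(T|S) = -Σ P(S,T)·log₂ P(T|S), where P(T|S) = P(S,T) / P(S)
  (cells with P(S,T) = 0 contribute 0)
  (S=0,T=0): P(T|S) = (7/12)/(7/12) = 1;  -(7/12)·log₂(1) = 0.0000
  (S=1,T=1): P(T|S) = (1/6)/(1/6) = 1;  -(1/6)·log₂(1) = 0.0000
  (S=2,T=0): P(T|S) = (1/4)/(1/4) = 1;  -(1/4)·log₂(1) = 0.0000
H(T|S) = 0.0000 + 0.0000 + 0.0000
  = 0.0000 bits
H(S) + H(T|S) = 1.3844 + 0.0000 = 1.3844 bits

Decomposition 2: H(T) + H(S|T)
H(T) = -[(5/6)·log₂(5/6) + (1/6)·log₂(1/6)]
  = 0.2192 + 0.4308
  = 0.6500 bits
H(S|T) = -Σ P(S,T)·log₂ P(S|T), where P(S|T) = P(S,T) / P(T)
  (cells with P(S,T) = 0 contribute 0)
  (S=0,T=0): P(S|T) = (7/12)/(5/6) = 7/10;  -(7/12)·log₂(7/10) = 0.3002
  (S=1,T=1): P(S|T) = (1/6)/(1/6) = 1;  -(1/6)·log₂(1) = 0.0000
  (S=2,T=0): P(S|T) = (1/4)/(5/6) = 3/10;  -(1/4)·log₂(3/10) = 0.4342
H(S|T) = 0.3002 + 0.0000 + 0.4342
  = 0.7344 bits
H(T) + H(S|T) = 0.6500 + 0.7344 = 1.3844 bits

Direct computation of the joint entropy:
H(S,T) = -[(7/12)·log₂(7/12) + (1/6)·log₂(1/6) + (1/4)·log₂(1/4)]
  = 0.4536 + 0.4308 + 0.5000
  = 1.3844 bits

All three agree: H(S,T) = 1.3844 bits ✓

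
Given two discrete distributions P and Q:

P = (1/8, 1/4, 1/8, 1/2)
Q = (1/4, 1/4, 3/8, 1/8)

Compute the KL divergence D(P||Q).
D(P||Q) = Σ P(i) log₂(P(i)/Q(i))
  i=0: (1/8) × log₂((1/8)/(1/4)) = (1/8) × log₂(1/2) = -0.1250
  i=1: (1/4) × log₂((1/4)/(1/4)) = (1/4) × log₂(1) = 0.0000
  i=2: (1/8) × log₂((1/8)/(3/8)) = (1/8) × log₂(1/3) = -0.1981
  i=3: (1/2) × log₂((1/2)/(1/8)) = (1/2) × log₂(4) = 1.0000
D(P||Q) = -0.1250 + 0.0000 - 0.1981 + 1.0000
  = 0.6769 bits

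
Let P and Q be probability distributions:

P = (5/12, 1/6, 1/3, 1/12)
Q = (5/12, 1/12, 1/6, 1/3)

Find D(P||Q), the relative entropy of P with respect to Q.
D(P||Q) = Σ P(i) log₂(P(i)/Q(i))
  i=0: (5/12) × log₂((5/12)/(5/12)) = (5/12) × log₂(1) = 0.0000
  i=1: (1/6) × log₂((1/6)/(1/12)) = (1/6) × log₂(2) = 0.1667
  i=2: (1/3) × log₂((1/3)/(1/6)) = (1/3) × log₂(2) = 0.3333
  i=3: (1/12) × log₂((1/12)/(1/3)) = (1/12) × log₂(1/4) = -0.1667
D(P||Q) = 0.0000 + 0.1667 + 0.3333 - 0.1667
  = 0.3333 bits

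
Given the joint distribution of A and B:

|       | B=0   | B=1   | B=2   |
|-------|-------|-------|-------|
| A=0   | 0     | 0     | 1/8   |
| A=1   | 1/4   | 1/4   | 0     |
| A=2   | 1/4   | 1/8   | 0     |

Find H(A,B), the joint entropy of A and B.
H(A,B) = -Σ P(A,B) log₂ P(A,B), summed over the non-zero cells:
H(A,B) = -[(1/8)·log₂(1/8) + (1/4)·log₂(1/4) + (1/4)·log₂(1/4) + (1/4)·log₂(1/4) + (1/8)·log₂(1/8)]
  = 0.3750 + 0.5000 + 0.5000 + 0.5000 + 0.3750
  = 2.2500 bits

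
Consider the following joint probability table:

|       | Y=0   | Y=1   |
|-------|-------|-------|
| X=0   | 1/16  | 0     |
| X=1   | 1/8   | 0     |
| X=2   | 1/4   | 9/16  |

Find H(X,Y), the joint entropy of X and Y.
H(X,Y) = -Σ P(X,Y) log₂ P(X,Y), summed over the non-zero cells:
H(X,Y) = -[(1/16)·log₂(1/16) + (1/8)·log₂(1/8) + (1/4)·log₂(1/4) + (9/16)·log₂(9/16)]
  = 0.2500 + 0.3750 + 0.5000 + 0.4669
  = 1.5919 bits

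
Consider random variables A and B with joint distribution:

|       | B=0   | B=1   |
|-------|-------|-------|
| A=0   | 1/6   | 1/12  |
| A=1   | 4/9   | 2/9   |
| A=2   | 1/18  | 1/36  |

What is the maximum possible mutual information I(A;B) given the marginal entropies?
The upper bound on mutual information is I(A;B) ≤ min(H(A), H(B)).

Marginal P(A) (row sums):
  P(A=0) = 1/6 + 1/12 = 1/4
  P(A=1) = 4/9 + 2/9 = 2/3
  P(A=2) = 1/18 + 1/36 = 1/12
Marginal P(B) (column sums):
  P(B=0) = 1/6 + 4/9 + 1/18 = 2/3
  P(B=1) = 1/12 + 2/9 + 1/36 = 1/3

H(A) = -[(1/4)·log₂(1/4) + (2/3)·log₂(2/3) + (1/12)·log₂(1/12)]
  = 0.5000 + 0.3900 + 0.2987
  = 1.1887 bits
H(B) = -[(2/3)·log₂(2/3) + (1/3)·log₂(1/3)]
  = 0.3900 + 0.5283
  = 0.9183 bits

Maximum possible I(A;B) = min(1.1887, 0.9183) = 0.9183 bits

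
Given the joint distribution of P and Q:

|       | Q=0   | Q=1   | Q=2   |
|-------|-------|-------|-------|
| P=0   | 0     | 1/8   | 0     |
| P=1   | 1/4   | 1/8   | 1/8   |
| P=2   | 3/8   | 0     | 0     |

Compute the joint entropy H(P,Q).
H(P,Q) = -Σ P(P,Q) log₂ P(P,Q), summed over the non-zero cells:
H(P,Q) = -[(1/8)·log₂(1/8) + (1/4)·log₂(1/4) + (1/8)·log₂(1/8) + (1/8)·log₂(1/8) + (3/8)·log₂(3/8)]
  = 0.3750 + 0.5000 + 0.3750 + 0.3750 + 0.5306
  = 2.1556 bits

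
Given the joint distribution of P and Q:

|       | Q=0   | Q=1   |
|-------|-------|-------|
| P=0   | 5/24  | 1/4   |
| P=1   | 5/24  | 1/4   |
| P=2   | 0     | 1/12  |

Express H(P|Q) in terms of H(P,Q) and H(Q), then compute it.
H(P|Q) = H(P,Q) - H(Q)

Marginal P(Q) (column sums):
  P(Q=0) = 5/24 + 5/24 + 0 = 5/12
  P(Q=1) = 1/4 + 1/4 + 1/12 = 7/12

H(P,Q) = -[(5/24)·log₂(5/24) + (1/4)·log₂(1/4) + (5/24)·log₂(5/24) + (1/4)·log₂(1/4) + (1/12)·log₂(1/12)]
  = 0.4715 + 0.5000 + 0.4715 + 0.5000 + 0.2987
  = 2.2417 bits
H(Q) = -[(5/12)·log₂(5/12) + (7/12)·log₂(7/12)]
  = 0.5263 + 0.4536
  = 0.9799 bits

H(P|Q) = 2.2417 - 0.9799 = 1.2618 bits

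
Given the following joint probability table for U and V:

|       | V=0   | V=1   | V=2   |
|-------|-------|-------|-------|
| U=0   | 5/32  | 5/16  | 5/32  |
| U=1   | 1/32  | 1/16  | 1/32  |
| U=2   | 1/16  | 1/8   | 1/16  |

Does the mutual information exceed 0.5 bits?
Marginal P(U) (row sums):
  P(U=0) = 5/32 + 5/16 + 5/32 = 5/8
  P(U=1) = 1/32 + 1/16 + 1/32 = 1/8
  P(U=2) = 1/16 + 1/8 + 1/16 = 1/4
Marginal P(V) (column sums):
  P(V=0) = 5/32 + 1/32 + 1/16 = 1/4
  P(V=1) = 5/16 + 1/16 + 1/8 = 1/2
  P(V=2) = 5/32 + 1/32 + 1/16 = 1/4

H(U) = -[(5/8)·log₂(5/8) + (1/8)·log₂(1/8) + (1/4)·log₂(1/4)]
  = 0.4238 + 0.3750 + 0.5000
  = 1.2988 bits
H(V) = -[(1/4)·log₂(1/4) + (1/2)·log₂(1/2) + (1/4)·log₂(1/4)]
  = 0.5000 + 0.5000 + 0.5000
  = 1.5000 bits
H(U,V) = -[(5/32)·log₂(5/32) + (5/16)·log₂(5/16) + (5/32)·log₂(5/32) + (1/32)·log₂(1/32) + (1/16)·log₂(1/16) + (1/32)·log₂(1/32) + (1/16)·log₂(1/16) + (1/8)·log₂(1/8) + (1/16)·log₂(1/16)]
  = 0.4184 + 0.5244 + 0.4184 + 0.1563 + 0.2500 + 0.1563 + 0.2500 + 0.3750 + 0.2500
  = 2.7988 bits

I(U;V) = H(U) + H(V) - H(U,V)
  = 1.2988 + 1.5000 - 2.7988
  = 0.0000 bits

No. I(U;V) = 0.0000 bits, which is ≤ 0.5 bits.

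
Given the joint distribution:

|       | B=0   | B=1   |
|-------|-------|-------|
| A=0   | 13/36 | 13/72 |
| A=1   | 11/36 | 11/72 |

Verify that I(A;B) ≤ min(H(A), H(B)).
Marginal P(A) (row sums):
  P(A=0) = 13/36 + 13/72 = 13/24
  P(A=1) = 11/36 + 11/72 = 11/24
Marginal P(B) (column sums):
  P(B=0) = 13/36 + 11/36 = 2/3
  P(B=1) = 13/72 + 11/72 = 1/3

H(A) = -[(13/24)·log₂(13/24) + (11/24)·log₂(11/24)]
  = 0.4791 + 0.5159
  = 0.9950 bits
H(B) = -[(2/3)·log₂(2/3) + (1/3)·log₂(1/3)]
  = 0.3900 + 0.5283
  = 0.9183 bits
H(A,B) = -[(13/36)·log₂(13/36) + (13/72)·log₂(13/72) + (11/36)·log₂(11/36) + (11/72)·log₂(11/72)]
  = 0.5306 + 0.4459 + 0.5227 + 0.4141
  = 1.9133 bits

I(A;B) = H(A) + H(B) - H(A,B)
  = 0.9950 + 0.9183 - 1.9133
  = 0.0000 bits

min(H(A), H(B)) = min(0.9950, 0.9183) = 0.9183 bits
Since 0.0000 ≤ 0.9183, the bound is satisfied ✓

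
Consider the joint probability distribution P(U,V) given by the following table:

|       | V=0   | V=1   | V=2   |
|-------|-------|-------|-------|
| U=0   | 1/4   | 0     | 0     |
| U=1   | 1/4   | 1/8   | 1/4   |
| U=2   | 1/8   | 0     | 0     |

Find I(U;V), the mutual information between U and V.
Marginal P(U) (row sums):
  P(U=0) = 1/4 + 0 + 0 = 1/4
  P(U=1) = 1/4 + 1/8 + 1/4 = 5/8
  P(U=2) = 1/8 + 0 + 0 = 1/8
Marginal P(V) (column sums):
  P(V=0) = 1/4 + 1/4 + 1/8 = 5/8
  P(V=1) = 0 + 1/8 + 0 = 1/8
  P(V=2) = 0 + 1/4 + 0 = 1/4

H(U) = -[(1/4)·log₂(1/4) + (5/8)·log₂(5/8) + (1/8)·log₂(1/8)]
  = 0.5000 + 0.4238 + 0.3750
  = 1.2988 bits
H(V) = -[(5/8)·log₂(5/8) + (1/8)·log₂(1/8) + (1/4)·log₂(1/4)]
  = 0.4238 + 0.3750 + 0.5000
  = 1.2988 bits
H(U,V) = -[(1/4)·log₂(1/4) + (1/4)·log₂(1/4) + (1/8)·log₂(1/8) + (1/4)·log₂(1/4) + (1/8)·log₂(1/8)]
  = 0.5000 + 0.5000 + 0.3750 + 0.5000 + 0.3750
  = 2.2500 bits

I(U;V) = H(U) + H(V) - H(U,V)
  = 1.2988 + 1.2988 - 2.2500
  = 0.3476 bits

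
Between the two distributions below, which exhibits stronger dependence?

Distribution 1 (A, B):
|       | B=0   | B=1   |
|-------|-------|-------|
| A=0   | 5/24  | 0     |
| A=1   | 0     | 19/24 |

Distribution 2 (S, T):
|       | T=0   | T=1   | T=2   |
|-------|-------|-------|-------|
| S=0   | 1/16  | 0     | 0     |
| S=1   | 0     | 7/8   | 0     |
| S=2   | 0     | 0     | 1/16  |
Distribution 1 (A, B):
Marginal P(A) (row sums):
  P(A=0) = 5/24 + 0 = 5/24
  P(A=1) = 0 + 19/24 = 19/24
Marginal P(B) (column sums):
  P(B=0) = 5/24 + 0 = 5/24
  P(B=1) = 0 + 19/24 = 19/24

H(A) = -[(5/24)·log₂(5/24) + (19/24)·log₂(19/24)]
  = 0.4715 + 0.2668
  = 0.7383 bits
H(B) = -[(5/24)·log₂(5/24) + (19/24)·log₂(19/24)]
  = 0.4715 + 0.2668
  = 0.7383 bits
H(A,B) = -[(5/24)·log₂(5/24) + (19/24)·log₂(19/24)]
  = 0.4715 + 0.2668
  = 0.7383 bits

I(A;B) = H(A) + H(B) - H(A,B)
  = 0.7383 + 0.7383 - 0.7383
  = 0.7383 bits

Distribution 2 (S, T):
Marginal P(S) (row sums):
  P(S=0) = 1/16 + 0 + 0 = 1/16
  P(S=1) = 0 + 7/8 + 0 = 7/8
  P(S=2) = 0 + 0 + 1/16 = 1/16
Marginal P(T) (column sums):
  P(T=0) = 1/16 + 0 + 0 = 1/16
  P(T=1) = 0 + 7/8 + 0 = 7/8
  P(T=2) = 0 + 0 + 1/16 = 1/16

H(S) = -[(1/16)·log₂(1/16) + (7/8)·log₂(7/8) + (1/16)·log₂(1/16)]
  = 0.2500 + 0.1686 + 0.2500
  = 0.6686 bits
H(T) = -[(1/16)·log₂(1/16) + (7/8)·log₂(7/8) + (1/16)·log₂(1/16)]
  = 0.2500 + 0.1686 + 0.2500
  = 0.6686 bits
H(S,T) = -[(1/16)·log₂(1/16) + (7/8)·log₂(7/8) + (1/16)·log₂(1/16)]
  = 0.2500 + 0.1686 + 0.2500
  = 0.6686 bits

I(S;T) = H(S) + H(T) - H(S,T)
  = 0.6686 + 0.6686 - 0.6686
  = 0.6686 bits

I(A;B) = 0.7383 bits > I(S;T) = 0.6686 bits, so (A, B) has the higher mutual information (stronger dependence).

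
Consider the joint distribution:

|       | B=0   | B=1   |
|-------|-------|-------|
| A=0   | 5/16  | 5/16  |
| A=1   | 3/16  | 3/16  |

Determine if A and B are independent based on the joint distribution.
Marginal P(A) (row sums):
  P(A=0) = 5/16 + 5/16 = 5/8
  P(A=1) = 3/16 + 3/16 = 3/8
Marginal P(B) (column sums):
  P(B=0) = 5/16 + 3/16 = 1/2
  P(B=1) = 5/16 + 3/16 = 1/2

A and B are independent iff P(A=i,B=j) = P(A=i)·P(B=j) for every cell.
  P(A=0)·P(B=0) = 5/8 × 1/2 = 5/16 = P(A=0,B=0) ✓
  P(A=0)·P(B=1) = 5/8 × 1/2 = 5/16 = P(A=0,B=1) ✓
  P(A=1)·P(B=0) = 3/8 × 1/2 = 3/16 = P(A=1,B=0) ✓
  P(A=1)·P(B=1) = 3/8 × 1/2 = 3/16 = P(A=1,B=1) ✓

Yes, A and B are independent: every cell factors, so I(A;B) = 0 bits.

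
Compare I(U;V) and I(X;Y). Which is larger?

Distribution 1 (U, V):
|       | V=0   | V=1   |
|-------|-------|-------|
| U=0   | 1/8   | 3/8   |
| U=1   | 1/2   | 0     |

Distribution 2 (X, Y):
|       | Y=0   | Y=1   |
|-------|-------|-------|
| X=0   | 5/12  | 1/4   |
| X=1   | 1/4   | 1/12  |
Distribution 1 (U, V):
Marginal P(U) (row sums):
  P(U=0) = 1/8 + 3/8 = 1/2
  P(U=1) = 1/2 + 0 = 1/2
Marginal P(V) (column sums):
  P(V=0) = 1/8 + 1/2 = 5/8
  P(V=1) = 3/8 + 0 = 3/8

H(U) = -[(1/2)·log₂(1/2) + (1/2)·log₂(1/2)]
  = 0.5000 + 0.5000
  = 1.0000 bits
H(V) = -[(5/8)·log₂(5/8) + (3/8)·log₂(3/8)]
  = 0.4238 + 0.5306
  = 0.9544 bits
H(U,V) = -[(1/8)·log₂(1/8) + (3/8)·log₂(3/8) + (1/2)·log₂(1/2)]
  = 0.3750 + 0.5306 + 0.5000
  = 1.4056 bits

I(U;V) = H(U) + H(V) - H(U,V)
  = 1.0000 + 0.9544 - 1.4056
  = 0.5488 bits

Distribution 2 (X, Y):
Marginal P(X) (row sums):
  P(X=0) = 5/12 + 1/4 = 2/3
  P(X=1) = 1/4 + 1/12 = 1/3
Marginal P(Y) (column sums):
  P(Y=0) = 5/12 + 1/4 = 2/3
  P(Y=1) = 1/4 + 1/12 = 1/3

H(X) = -[(2/3)·log₂(2/3) + (1/3)·log₂(1/3)]
  = 0.3900 + 0.5283
  = 0.9183 bits
H(Y) = -[(2/3)·log₂(2/3) + (1/3)·log₂(1/3)]
  = 0.3900 + 0.5283
  = 0.9183 bits
H(X,Y) = -[(5/12)·log₂(5/12) + (1/4)·log₂(1/4) + (1/4)·log₂(1/4) + (1/12)·log₂(1/12)]
  = 0.5263 + 0.5000 + 0.5000 + 0.2987
  = 1.8250 bits

I(X;Y) = H(X) + H(Y) - H(X,Y)
  = 0.9183 + 0.9183 - 1.8250
  = 0.0116 bits

I(U;V) = 0.5488 bits > I(X;Y) = 0.0116 bits, so (U, V) has the higher mutual information (stronger dependence).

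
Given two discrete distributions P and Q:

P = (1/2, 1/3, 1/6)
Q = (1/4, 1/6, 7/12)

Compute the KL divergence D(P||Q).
D(P||Q) = Σ P(i) log₂(P(i)/Q(i))
  i=0: (1/2) × log₂((1/2)/(1/4)) = (1/2) × log₂(2) = 0.5000
  i=1: (1/3) × log₂((1/3)/(1/6)) = (1/3) × log₂(2) = 0.3333
  i=2: (1/6) × log₂((1/6)/(7/12)) = (1/6) × log₂(2/7) = -0.3012
D(P||Q) = 0.5000 + 0.3333 - 0.3012
  = 0.5321 bits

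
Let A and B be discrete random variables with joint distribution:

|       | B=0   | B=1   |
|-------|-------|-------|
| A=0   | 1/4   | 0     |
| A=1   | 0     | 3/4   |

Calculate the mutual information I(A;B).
Marginal P(A) (row sums):
  P(A=0) = 1/4 + 0 = 1/4
  P(A=1) = 0 + 3/4 = 3/4
Marginal P(B) (column sums):
  P(B=0) = 1/4 + 0 = 1/4
  P(B=1) = 0 + 3/4 = 3/4

H(A) = -[(1/4)·log₂(1/4) + (3/4)·log₂(3/4)]
  = 0.5000 + 0.3113
  = 0.8113 bits
H(B) = -[(1/4)·log₂(1/4) + (3/4)·log₂(3/4)]
  = 0.5000 + 0.3113
  = 0.8113 bits
H(A,B) = -[(1/4)·log₂(1/4) + (3/4)·log₂(3/4)]
  = 0.5000 + 0.3113
  = 0.8113 bits

I(A;B) = H(A) + H(B) - H(A,B)
  = 0.8113 + 0.8113 - 0.8113
  = 0.8113 bits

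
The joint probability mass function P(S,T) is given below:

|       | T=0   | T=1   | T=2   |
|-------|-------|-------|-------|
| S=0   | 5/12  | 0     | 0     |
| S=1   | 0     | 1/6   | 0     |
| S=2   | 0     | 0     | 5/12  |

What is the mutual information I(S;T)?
Marginal P(S) (row sums):
  P(S=0) = 5/12 + 0 + 0 = 5/12
  P(S=1) = 0 + 1/6 + 0 = 1/6
  P(S=2) = 0 + 0 + 5/12 = 5/12
Marginal P(T) (column sums):
  P(T=0) = 5/12 + 0 + 0 = 5/12
  P(T=1) = 0 + 1/6 + 0 = 1/6
  P(T=2) = 0 + 0 + 5/12 = 5/12

H(S) = -[(5/12)·log₂(5/12) + (1/6)·log₂(1/6) + (5/12)·log₂(5/12)]
  = 0.5263 + 0.4308 + 0.5263
  = 1.4834 bits
H(T) = -[(5/12)·log₂(5/12) + (1/6)·log₂(1/6) + (5/12)·log₂(5/12)]
  = 0.5263 + 0.4308 + 0.5263
  = 1.4834 bits
H(S,T) = -[(5/12)·log₂(5/12) + (1/6)·log₂(1/6) + (5/12)·log₂(5/12)]
  = 0.5263 + 0.4308 + 0.5263
  = 1.4834 bits

I(S;T) = H(S) + H(T) - H(S,T)
  = 1.4834 + 1.4834 - 1.4834
  = 1.4834 bits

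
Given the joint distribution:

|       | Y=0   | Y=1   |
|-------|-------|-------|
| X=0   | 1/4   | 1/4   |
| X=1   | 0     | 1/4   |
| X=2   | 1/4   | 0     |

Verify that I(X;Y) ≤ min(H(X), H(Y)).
Marginal P(X) (row sums):
  P(X=0) = 1/4 + 1/4 = 1/2
  P(X=1) = 0 + 1/4 = 1/4
  P(X=2) = 1/4 + 0 = 1/4
Marginal P(Y) (column sums):
  P(Y=0) = 1/4 + 0 + 1/4 = 1/2
  P(Y=1) = 1/4 + 1/4 + 0 = 1/2

H(X) = -[(1/2)·log₂(1/2) + (1/4)·log₂(1/4) + (1/4)·log₂(1/4)]
  = 0.5000 + 0.5000 + 0.5000
  = 1.5000 bits
H(Y) = -[(1/2)·log₂(1/2) + (1/2)·log₂(1/2)]
  = 0.5000 + 0.5000
  = 1.0000 bits
H(X,Y) = -[(1/4)·log₂(1/4) + (1/4)·log₂(1/4) + (1/4)·log₂(1/4) + (1/4)·log₂(1/4)]
  = 0.5000 + 0.5000 + 0.5000 + 0.5000
  = 2.0000 bits

I(X;Y) = H(X) + H(Y) - H(X,Y)
  = 1.5000 + 1.0000 - 2.0000
  = 0.5000 bits

min(H(X), H(Y)) = min(1.5000, 1.0000) = 1.0000 bits
Since 0.5000 ≤ 1.0000, the bound is satisfied ✓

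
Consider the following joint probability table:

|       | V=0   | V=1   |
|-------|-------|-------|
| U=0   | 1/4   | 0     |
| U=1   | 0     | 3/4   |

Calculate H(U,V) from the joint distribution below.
H(U,V) = -Σ P(U,V) log₂ P(U,V), summed over the non-zero cells:
H(U,V) = -[(1/4)·log₂(1/4) + (3/4)·log₂(3/4)]
  = 0.5000 + 0.3113
  = 0.8113 bits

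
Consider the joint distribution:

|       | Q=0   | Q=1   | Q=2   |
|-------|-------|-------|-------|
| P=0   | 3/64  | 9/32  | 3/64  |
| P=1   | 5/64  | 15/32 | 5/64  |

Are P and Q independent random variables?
Marginal P(P) (row sums):
  P(P=0) = 3/64 + 9/32 + 3/64 = 3/8
  P(P=1) = 5/64 + 15/32 + 5/64 = 5/8
Marginal P(Q) (column sums):
  P(Q=0) = 3/64 + 5/64 = 1/8
  P(Q=1) = 9/32 + 15/32 = 3/4
  P(Q=2) = 3/64 + 5/64 = 1/8

P and Q are independent iff P(P=i,Q=j) = P(P=i)·P(Q=j) for every cell.
  P(P=0)·P(Q=0) = 3/8 × 1/8 = 3/64 = P(P=0,Q=0) ✓
  P(P=0)·P(Q=1) = 3/8 × 3/4 = 9/32 = P(P=0,Q=1) ✓
  P(P=0)·P(Q=2) = 3/8 × 1/8 = 3/64 = P(P=0,Q=2) ✓
  P(P=1)·P(Q=0) = 5/8 × 1/8 = 5/64 = P(P=1,Q=0) ✓
  P(P=1)·P(Q=1) = 5/8 × 3/4 = 15/32 = P(P=1,Q=1) ✓
  P(P=1)·P(Q=2) = 5/8 × 1/8 = 5/64 = P(P=1,Q=2) ✓

Yes, P and Q are independent: every cell factors, so I(P;Q) = 0 bits.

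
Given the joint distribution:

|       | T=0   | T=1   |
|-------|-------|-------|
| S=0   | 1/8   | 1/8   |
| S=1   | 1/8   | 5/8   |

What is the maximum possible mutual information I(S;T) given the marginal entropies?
The upper bound on mutual information is I(S;T) ≤ min(H(S), H(T)).

Marginal P(S) (row sums):
  P(S=0) = 1/8 + 1/8 = 1/4
  P(S=1) = 1/8 + 5/8 = 3/4
Marginal P(T) (column sums):
  P(T=0) = 1/8 + 1/8 = 1/4
  P(T=1) = 1/8 + 5/8 = 3/4

H(S) = -[(1/4)·log₂(1/4) + (3/4)·log₂(3/4)]
  = 0.5000 + 0.3113
  = 0.8113 bits
H(T) = -[(1/4)·log₂(1/4) + (3/4)·log₂(3/4)]
  = 0.5000 + 0.3113
  = 0.8113 bits

Maximum possible I(S;T) = min(0.8113, 0.8113) = 0.8113 bits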